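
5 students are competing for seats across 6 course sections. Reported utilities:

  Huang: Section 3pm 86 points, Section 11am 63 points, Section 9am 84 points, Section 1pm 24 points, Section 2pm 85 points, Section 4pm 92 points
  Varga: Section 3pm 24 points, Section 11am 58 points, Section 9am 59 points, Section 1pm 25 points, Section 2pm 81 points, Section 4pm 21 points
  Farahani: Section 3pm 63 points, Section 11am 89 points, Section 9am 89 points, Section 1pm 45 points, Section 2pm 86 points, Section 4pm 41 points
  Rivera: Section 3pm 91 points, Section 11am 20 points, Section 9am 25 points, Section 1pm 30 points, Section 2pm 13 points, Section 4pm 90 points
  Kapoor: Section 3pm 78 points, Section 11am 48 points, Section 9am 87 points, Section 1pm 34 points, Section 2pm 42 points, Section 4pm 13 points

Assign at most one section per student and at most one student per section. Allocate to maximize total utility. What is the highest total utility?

Max total: 440 points

This is the linear assignment problem.
Optimal: Huang→Section 4pm (92 points), Varga→Section 2pm (81 points), Farahani→Section 11am (89 points), Rivera→Section 3pm (91 points), Kapoor→Section 9am (87 points) — total 92+81+89+91+87 = 440 points.
Column-greedy (each section in turn goes to its best remaining student) gives 377 points, worse by 63.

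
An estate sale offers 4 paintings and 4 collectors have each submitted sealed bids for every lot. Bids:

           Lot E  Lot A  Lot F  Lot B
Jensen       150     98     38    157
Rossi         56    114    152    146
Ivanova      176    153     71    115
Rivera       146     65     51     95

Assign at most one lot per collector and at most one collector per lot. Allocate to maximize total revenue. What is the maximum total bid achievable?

This is a one-to-one assignment (maximum-weight bipartite matching).
Optimal: Jensen→Lot B ($157), Rossi→Lot F ($152), Ivanova→Lot A ($153), Rivera→Lot E ($146) — total 157+152+153+146 = $608.
Row-greedy (each collector in turn takes its best remaining lot) gives $550, worse by 58.
Every other assignment is strictly worse.

Max total: $608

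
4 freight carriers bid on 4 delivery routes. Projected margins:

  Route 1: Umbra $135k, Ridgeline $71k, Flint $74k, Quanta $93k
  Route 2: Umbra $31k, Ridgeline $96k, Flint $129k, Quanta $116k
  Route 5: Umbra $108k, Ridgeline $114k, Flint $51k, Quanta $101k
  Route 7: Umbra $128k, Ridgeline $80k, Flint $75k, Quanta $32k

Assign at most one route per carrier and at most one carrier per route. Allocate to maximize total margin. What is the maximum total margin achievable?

Optimal: Umbra→Route 7 ($128k), Ridgeline→Route 5 ($114k), Flint→Route 2 ($129k), Quanta→Route 1 ($93k) — total 128+114+129+93 = $464k.
Row-greedy (each carrier in turn takes its best remaining route) gives $410k, worse by 54.
Swapping Ridgeline↔Quanta (Ridgeline→Route 1 $71k, Quanta→Route 5 $101k) loses 35.

Maximum total: $464k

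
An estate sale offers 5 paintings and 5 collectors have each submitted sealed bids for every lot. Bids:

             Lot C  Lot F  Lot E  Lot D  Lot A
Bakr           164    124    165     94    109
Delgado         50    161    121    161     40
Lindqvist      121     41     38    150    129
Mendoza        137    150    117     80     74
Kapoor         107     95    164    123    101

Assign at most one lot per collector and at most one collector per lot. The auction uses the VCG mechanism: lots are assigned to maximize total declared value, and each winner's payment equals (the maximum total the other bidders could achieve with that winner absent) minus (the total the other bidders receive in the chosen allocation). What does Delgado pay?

Efficient allocation: Bakr→Lot C ($164), Delgado→Lot D ($161), Lindqvist→Lot A ($129), Mendoza→Lot F ($150), Kapoor→Lot E ($164); total welfare W = $768.
Delgado receives Lot D at value $161, so the others get W − 161 = $607.
Without Delgado: best allocation of the remaining 4 bidders over all 5 lots is Bakr→Lot C ($164), Lindqvist→Lot D ($150), Mendoza→Lot F ($150), Kapoor→Lot E ($164), total $628.
VCG payment = (others' best without Delgado) − (others' welfare with Delgado) = 628 − 607 = $21.

Delgado pays $21.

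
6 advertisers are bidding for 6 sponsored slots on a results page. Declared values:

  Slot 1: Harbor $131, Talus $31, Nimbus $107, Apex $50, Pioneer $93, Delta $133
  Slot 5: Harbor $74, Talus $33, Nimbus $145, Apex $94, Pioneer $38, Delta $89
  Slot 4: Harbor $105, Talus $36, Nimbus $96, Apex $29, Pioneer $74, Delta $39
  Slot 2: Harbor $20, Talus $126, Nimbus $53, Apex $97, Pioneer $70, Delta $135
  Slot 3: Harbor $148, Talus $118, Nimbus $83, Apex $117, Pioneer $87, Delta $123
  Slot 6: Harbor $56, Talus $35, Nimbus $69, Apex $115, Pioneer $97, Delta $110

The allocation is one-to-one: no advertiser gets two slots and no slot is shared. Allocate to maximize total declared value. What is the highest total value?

This is the linear assignment problem.
Optimal: Harbor→Slot 3 ($148), Talus→Slot 2 ($126), Nimbus→Slot 5 ($145), Apex→Slot 6 ($115), Pioneer→Slot 4 ($74), Delta→Slot 1 ($133) — total 148+126+145+115+74+133 = $741.
Max-entry greedy (repeatedly take the single best remaining cell) gives $672, worse by 69.
Next-best assignment: Harbor→Slot 4, Talus→Slot 2, Nimbus→Slot 5, Apex→Slot 3, Pioneer→Slot 6, Delta→Slot 1 = $723.

Maximum total: $741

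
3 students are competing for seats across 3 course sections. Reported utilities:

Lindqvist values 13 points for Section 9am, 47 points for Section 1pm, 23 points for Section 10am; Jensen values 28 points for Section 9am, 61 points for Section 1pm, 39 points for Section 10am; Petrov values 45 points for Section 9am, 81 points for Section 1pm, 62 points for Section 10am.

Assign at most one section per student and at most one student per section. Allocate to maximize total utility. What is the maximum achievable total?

Optimal: Lindqvist→Section 1pm (47 points), Jensen→Section 9am (28 points), Petrov→Section 10am (62 points) — total 47+28+62 = 137 points.
Row-greedy (each student in turn takes its best remaining section) gives 131 points, worse by 6.
No other one-to-one assignment exceeds 137 points.

Maximum total: 137 points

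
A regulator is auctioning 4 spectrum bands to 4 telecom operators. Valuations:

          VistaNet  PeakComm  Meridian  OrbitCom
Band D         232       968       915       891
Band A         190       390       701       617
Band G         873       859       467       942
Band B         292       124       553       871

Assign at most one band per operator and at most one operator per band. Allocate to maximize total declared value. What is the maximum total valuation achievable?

Treat this as an assignment problem: match each operator to one band.
Optimal: VistaNet→Band G ($873M), PeakComm→Band D ($968M), Meridian→Band A ($701M), OrbitCom→Band B ($871M) — total 873+968+701+871 = $3413M.

Max total: $3413M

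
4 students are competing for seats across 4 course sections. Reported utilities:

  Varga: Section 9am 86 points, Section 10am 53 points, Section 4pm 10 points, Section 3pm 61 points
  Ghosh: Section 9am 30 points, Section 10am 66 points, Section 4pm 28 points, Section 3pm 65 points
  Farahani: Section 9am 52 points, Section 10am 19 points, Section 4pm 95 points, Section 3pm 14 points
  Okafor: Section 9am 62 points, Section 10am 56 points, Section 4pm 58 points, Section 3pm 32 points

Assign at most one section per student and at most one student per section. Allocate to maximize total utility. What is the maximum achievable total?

Maximum total: 302 points

This is a one-to-one assignment (maximum-weight bipartite matching).
Optimal: Varga→Section 9am (86 points), Ghosh→Section 3pm (65 points), Farahani→Section 4pm (95 points), Okafor→Section 10am (56 points) — total 86+65+95+56 = 302 points.
Max-entry greedy (repeatedly take the single best remaining cell) gives 279 points, worse by 23.
Next-best assignment: Varga→Section 3pm, Ghosh→Section 10am, Farahani→Section 4pm, Okafor→Section 9am = 284 points.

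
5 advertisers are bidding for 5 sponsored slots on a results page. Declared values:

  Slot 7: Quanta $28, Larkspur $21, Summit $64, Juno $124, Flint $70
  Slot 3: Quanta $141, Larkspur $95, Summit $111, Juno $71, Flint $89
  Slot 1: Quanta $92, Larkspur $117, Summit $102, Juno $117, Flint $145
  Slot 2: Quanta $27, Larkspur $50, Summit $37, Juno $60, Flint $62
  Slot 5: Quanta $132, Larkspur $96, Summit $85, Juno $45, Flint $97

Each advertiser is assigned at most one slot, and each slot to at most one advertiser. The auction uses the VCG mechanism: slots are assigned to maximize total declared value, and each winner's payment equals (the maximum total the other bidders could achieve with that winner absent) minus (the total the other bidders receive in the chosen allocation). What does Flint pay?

Flint pays $67.

Efficient allocation: Quanta→Slot 5 ($132), Larkspur→Slot 2 ($50), Summit→Slot 3 ($111), Juno→Slot 7 ($124), Flint→Slot 1 ($145); total welfare W = $562.
Flint receives Slot 1 at value $145, so the others get W − 145 = $417.
Without Flint: best allocation of the remaining 4 bidders over all 5 slots is Quanta→Slot 5 ($132), Larkspur→Slot 1 ($117), Summit→Slot 3 ($111), Juno→Slot 7 ($124), total $484.
VCG payment = (others' best without Flint) − (others' welfare with Flint) = 484 − 417 = $67.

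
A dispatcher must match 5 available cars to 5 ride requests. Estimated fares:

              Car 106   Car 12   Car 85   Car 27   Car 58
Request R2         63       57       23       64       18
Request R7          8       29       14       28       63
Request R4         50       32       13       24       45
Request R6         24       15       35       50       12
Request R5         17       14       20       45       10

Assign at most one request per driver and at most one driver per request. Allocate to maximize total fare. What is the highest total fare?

Optimal: Car 106→Request R4 ($50), Car 12→Request R2 ($57), Car 85→Request R6 ($35), Car 27→Request R5 ($45), Car 58→Request R7 ($63) — total 50+57+35+45+63 = $250.
Row-greedy (each driver in turn takes its best remaining request) gives $238, worse by 12.
Next-best assignment: Car 106→Request R4, Car 12→Request R2, Car 85→Request R5, Car 27→Request R6, Car 58→Request R7 = $240.
Checked against all permutations: $250 is optimal.

Max total: $250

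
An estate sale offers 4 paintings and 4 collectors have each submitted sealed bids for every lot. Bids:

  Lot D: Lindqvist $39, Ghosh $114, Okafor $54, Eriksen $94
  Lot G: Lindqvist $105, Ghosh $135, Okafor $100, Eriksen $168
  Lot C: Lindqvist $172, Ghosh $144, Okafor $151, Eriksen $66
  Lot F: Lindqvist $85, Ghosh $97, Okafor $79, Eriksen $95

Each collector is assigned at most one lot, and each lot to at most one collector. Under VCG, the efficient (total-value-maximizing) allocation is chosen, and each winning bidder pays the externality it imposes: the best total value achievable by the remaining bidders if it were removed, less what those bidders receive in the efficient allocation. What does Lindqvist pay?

Lindqvist pays $72.

Efficient allocation: Lindqvist→Lot C ($172), Ghosh→Lot D ($114), Okafor→Lot F ($79), Eriksen→Lot G ($168); total welfare W = $533.
Lindqvist receives Lot C at value $172, so the others get W − 172 = $361.
Without Lindqvist: best allocation of the remaining 3 bidders over all 4 lots is Ghosh→Lot D ($114), Okafor→Lot C ($151), Eriksen→Lot G ($168), total $433.
VCG payment = (others' best without Lindqvist) − (others' welfare with Lindqvist) = 433 − 361 = $72.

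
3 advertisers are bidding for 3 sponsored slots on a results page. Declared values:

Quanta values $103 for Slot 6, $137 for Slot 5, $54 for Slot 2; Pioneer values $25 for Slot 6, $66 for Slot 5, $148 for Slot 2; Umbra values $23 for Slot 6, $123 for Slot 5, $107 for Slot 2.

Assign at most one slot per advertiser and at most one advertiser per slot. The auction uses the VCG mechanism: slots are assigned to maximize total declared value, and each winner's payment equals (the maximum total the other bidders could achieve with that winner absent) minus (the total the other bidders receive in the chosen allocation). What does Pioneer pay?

Pioneer pays $18.

Efficient allocation: Quanta→Slot 6 ($103), Pioneer→Slot 2 ($148), Umbra→Slot 5 ($123); total welfare W = $374.
Pioneer receives Slot 2 at value $148, so the others get W − 148 = $226.
Without Pioneer: best allocation of the remaining 2 bidders over all 3 slots is Quanta→Slot 5 ($137), Umbra→Slot 2 ($107), total $244.
VCG payment = (others' best without Pioneer) − (others' welfare with Pioneer) = 244 − 226 = $18.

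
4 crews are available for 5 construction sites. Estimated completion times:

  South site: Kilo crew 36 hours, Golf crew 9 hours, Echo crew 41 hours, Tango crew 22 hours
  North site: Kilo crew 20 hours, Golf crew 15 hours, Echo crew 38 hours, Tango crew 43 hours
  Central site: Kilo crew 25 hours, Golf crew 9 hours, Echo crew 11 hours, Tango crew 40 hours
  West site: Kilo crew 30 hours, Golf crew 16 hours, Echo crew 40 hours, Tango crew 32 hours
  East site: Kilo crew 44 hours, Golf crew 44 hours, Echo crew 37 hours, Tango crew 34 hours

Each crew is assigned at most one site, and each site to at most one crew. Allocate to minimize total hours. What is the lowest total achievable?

Minimum total: 69 hours

Optimal: Kilo crew→North site (20 hours), Golf crew→West site (16 hours), Echo crew→Central site (11 hours), Tango crew→South site (22 hours) — total 20+16+11+22 = 69 hours.
Row-greedy (each crew in turn takes its cheapest remaining site) gives 72 hours, worse by 3.
Next-best assignment: Kilo crew→North site, Golf crew→South site, Echo crew→Central site, Tango crew→West site = 72 hours.
Swapping Tango crew↔Golf crew (Tango crew→West site 32 hours, Golf crew→South site 9 hours) adds 3.
Checked against all permutations: 69 hours is optimal.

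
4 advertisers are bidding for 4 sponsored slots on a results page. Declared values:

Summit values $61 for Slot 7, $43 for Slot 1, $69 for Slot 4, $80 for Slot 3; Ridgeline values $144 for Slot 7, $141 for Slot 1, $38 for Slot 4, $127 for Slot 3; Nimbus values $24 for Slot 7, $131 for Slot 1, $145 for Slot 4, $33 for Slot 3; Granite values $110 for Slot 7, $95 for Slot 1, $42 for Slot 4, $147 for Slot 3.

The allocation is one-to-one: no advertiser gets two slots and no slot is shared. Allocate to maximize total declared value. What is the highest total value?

Optimal: Summit→Slot 7 ($61), Ridgeline→Slot 1 ($141), Nimbus→Slot 4 ($145), Granite→Slot 3 ($147) — total 61+141+145+147 = $494.
Max-entry greedy (repeatedly take the single best remaining cell) gives $479, worse by 15.
Next-best assignment: Summit→Slot 4, Ridgeline→Slot 7, Nimbus→Slot 1, Granite→Slot 3 = $491.
Swapping Summit↔Ridgeline (Summit→Slot 1 $43, Ridgeline→Slot 7 $144) loses 15.

Maximum total: $494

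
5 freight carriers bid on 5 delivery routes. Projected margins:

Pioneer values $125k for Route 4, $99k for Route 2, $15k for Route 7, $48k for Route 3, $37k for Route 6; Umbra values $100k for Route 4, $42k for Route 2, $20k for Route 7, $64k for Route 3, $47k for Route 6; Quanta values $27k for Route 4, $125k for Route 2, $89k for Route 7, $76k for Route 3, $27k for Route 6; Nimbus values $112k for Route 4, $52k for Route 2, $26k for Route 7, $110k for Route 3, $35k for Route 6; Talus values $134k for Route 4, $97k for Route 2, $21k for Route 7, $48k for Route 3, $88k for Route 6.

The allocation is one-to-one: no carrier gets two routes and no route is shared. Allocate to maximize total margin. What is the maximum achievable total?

Maximum total: $486k

Optimal: Pioneer→Route 2 ($99k), Umbra→Route 4 ($100k), Quanta→Route 7 ($89k), Nimbus→Route 3 ($110k), Talus→Route 6 ($88k) — total 99+100+89+110+88 = $486k.
Column-greedy (each route in turn goes to its best remaining carrier) gives $386k, worse by 100.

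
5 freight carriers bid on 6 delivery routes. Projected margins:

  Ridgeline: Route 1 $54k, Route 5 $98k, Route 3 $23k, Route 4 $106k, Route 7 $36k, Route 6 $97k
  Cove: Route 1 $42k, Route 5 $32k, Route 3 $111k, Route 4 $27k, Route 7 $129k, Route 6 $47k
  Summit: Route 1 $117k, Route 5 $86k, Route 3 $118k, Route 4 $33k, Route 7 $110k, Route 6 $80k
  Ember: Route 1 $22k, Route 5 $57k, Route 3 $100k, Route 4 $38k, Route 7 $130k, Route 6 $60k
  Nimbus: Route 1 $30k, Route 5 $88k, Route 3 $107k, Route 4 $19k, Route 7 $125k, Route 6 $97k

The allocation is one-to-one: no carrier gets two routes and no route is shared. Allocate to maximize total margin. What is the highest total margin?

Max total: $561k

Optimal: Ridgeline→Route 4 ($106k), Cove→Route 3 ($111k), Summit→Route 1 ($117k), Ember→Route 7 ($130k), Nimbus→Route 6 ($97k) — total 106+111+117+130+97 = $561k.
Column-greedy (each route in turn goes to its best remaining carrier) gives $489k, worse by 72.
Next-best assignment: Ridgeline→Route 5, Cove→Route 3, Summit→Route 1, Ember→Route 7, Nimbus→Route 6 = $553k.
Swapping Ember↔Ridgeline (Ember→Route 4 $38k, Ridgeline→Route 7 $36k) loses 162.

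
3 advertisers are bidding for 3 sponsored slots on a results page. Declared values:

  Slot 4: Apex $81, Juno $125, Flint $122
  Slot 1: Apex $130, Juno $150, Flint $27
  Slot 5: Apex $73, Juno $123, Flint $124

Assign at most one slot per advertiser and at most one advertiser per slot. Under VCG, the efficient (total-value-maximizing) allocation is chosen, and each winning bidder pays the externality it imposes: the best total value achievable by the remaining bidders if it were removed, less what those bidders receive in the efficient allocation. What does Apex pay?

Apex pays $25.

Efficient allocation: Apex→Slot 1 ($130), Juno→Slot 4 ($125), Flint→Slot 5 ($124); total welfare W = $379.
Apex receives Slot 1 at value $130, so the others get W − 130 = $249.
Without Apex: best allocation of the remaining 2 bidders over all 3 slots is Juno→Slot 1 ($150), Flint→Slot 5 ($124), total $274.
VCG payment = (others' best without Apex) − (others' welfare with Apex) = 274 − 249 = $25.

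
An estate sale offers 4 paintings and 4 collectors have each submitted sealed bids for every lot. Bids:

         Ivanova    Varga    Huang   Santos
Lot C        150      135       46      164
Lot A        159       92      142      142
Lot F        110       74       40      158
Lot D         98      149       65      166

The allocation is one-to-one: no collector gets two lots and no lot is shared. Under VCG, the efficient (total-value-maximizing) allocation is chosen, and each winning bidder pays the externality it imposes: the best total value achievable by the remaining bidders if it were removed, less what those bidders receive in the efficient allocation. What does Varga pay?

Varga pays $8.

Efficient allocation: Ivanova→Lot C ($150), Varga→Lot D ($149), Huang→Lot A ($142), Santos→Lot F ($158); total welfare W = $599.
Varga receives Lot D at value $149, so the others get W − 149 = $450.
Without Varga: best allocation of the remaining 3 bidders over all 4 lots is Ivanova→Lot C ($150), Huang→Lot A ($142), Santos→Lot D ($166), total $458.
VCG payment = (others' best without Varga) − (others' welfare with Varga) = 458 − 450 = $8.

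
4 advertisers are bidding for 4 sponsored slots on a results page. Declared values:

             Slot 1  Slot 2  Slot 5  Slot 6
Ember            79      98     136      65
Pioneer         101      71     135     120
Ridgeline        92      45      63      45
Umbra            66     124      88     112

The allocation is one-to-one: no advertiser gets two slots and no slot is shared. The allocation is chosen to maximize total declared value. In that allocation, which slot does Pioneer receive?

Pioneer receives Slot 6.

Optimal: Ember→Slot 5 ($136), Pioneer→Slot 6 ($120), Ridgeline→Slot 1 ($92), Umbra→Slot 2 ($124) — total 136+120+92+124 = $472.
Column-greedy (each slot in turn goes to its best remaining advertiser) gives $406, worse by 66.
Pioneer's own top slot is Slot 5 ($135), but forcing Pioneer→Slot 5 and reassigning the rest optimally gives only $437 — worse by 35.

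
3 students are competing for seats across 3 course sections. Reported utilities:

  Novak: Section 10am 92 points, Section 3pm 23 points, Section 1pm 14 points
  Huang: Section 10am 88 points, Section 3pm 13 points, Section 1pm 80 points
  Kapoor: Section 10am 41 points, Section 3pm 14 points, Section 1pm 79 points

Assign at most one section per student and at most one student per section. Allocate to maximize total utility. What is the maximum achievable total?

Optimal: Novak→Section 3pm (23 points), Huang→Section 10am (88 points), Kapoor→Section 1pm (79 points) — total 23+88+79 = 190 points.
Row-greedy (each student in turn takes its best remaining section) gives 186 points, worse by 4.
Next-best assignment: Novak→Section 10am, Huang→Section 1pm, Kapoor→Section 3pm = 186 points.

Maximum total: 190 points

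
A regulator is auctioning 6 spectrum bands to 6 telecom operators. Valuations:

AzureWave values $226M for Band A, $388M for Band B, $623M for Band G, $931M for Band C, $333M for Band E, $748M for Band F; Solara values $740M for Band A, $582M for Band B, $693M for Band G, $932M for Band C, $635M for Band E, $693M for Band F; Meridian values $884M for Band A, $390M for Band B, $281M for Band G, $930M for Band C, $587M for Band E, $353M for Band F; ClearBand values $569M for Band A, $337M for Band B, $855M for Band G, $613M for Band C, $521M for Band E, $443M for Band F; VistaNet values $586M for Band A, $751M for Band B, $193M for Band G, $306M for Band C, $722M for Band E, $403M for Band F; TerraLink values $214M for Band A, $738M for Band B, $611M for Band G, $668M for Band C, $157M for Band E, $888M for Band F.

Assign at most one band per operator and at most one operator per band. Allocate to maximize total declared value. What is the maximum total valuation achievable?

This is the linear assignment problem.
Optimal: AzureWave→Band C ($931M), Solara→Band E ($635M), Meridian→Band A ($884M), ClearBand→Band G ($855M), VistaNet→Band B ($751M), TerraLink→Band F ($888M) — total 931+635+884+855+751+888 = $4944M.
Next-best assignment: AzureWave→Band F, Solara→Band C, Meridian→Band A, ClearBand→Band G, VistaNet→Band E, TerraLink→Band B = $4879M.
Swapping TerraLink↔Solara (TerraLink→Band E $157M, Solara→Band F $693M) loses 673.

Max total: $4944M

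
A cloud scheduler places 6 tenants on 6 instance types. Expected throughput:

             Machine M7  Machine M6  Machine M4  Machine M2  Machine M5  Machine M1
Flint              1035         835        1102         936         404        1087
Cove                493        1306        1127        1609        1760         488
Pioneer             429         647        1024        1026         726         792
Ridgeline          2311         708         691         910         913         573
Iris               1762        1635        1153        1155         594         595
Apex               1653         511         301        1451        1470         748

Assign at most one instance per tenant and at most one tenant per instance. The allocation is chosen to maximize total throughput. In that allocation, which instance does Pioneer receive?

Optimal: Flint→Machine M1 (1087 ops/s), Cove→Machine M5 (1760 ops/s), Pioneer→Machine M4 (1024 ops/s), Ridgeline→Machine M7 (2311 ops/s), Iris→Machine M6 (1635 ops/s), Apex→Machine M2 (1451 ops/s) — total 1087+1760+1024+2311+1635+1451 = 9268 ops/s.
Max-entry greedy (repeatedly take the single best remaining cell) gives 9051 ops/s, worse by 217.
Next-best assignment: Flint→Machine M1, Cove→Machine M2, Pioneer→Machine M4, Ridgeline→Machine M7, Iris→Machine M6, Apex→Machine M5 = 9136 ops/s.
Checked against all permutations: 9268 ops/s is optimal.
Pioneer's own top instance is Machine M2 (1026 ops/s), but forcing Pioneer→Machine M2 and reassigning the rest optimally gives only 8656 ops/s — worse by 612.

Pioneer receives Machine M4.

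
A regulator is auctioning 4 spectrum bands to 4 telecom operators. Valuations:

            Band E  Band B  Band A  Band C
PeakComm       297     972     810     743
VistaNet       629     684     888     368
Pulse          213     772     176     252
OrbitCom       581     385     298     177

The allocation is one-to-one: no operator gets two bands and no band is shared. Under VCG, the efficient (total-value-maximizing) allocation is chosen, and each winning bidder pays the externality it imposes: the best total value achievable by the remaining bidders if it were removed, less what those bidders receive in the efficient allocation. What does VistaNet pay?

Efficient allocation: PeakComm→Band C ($743M), VistaNet→Band A ($888M), Pulse→Band B ($772M), OrbitCom→Band E ($581M); total welfare W = $2984M.
VistaNet receives Band A at value $888M, so the others get W − 888 = $2096M.
Without VistaNet: best allocation of the remaining 3 bidders over all 4 bands is PeakComm→Band A ($810M), Pulse→Band B ($772M), OrbitCom→Band E ($581M), total $2163M.
VCG payment = (others' best without VistaNet) − (others' welfare with VistaNet) = 2163 − 2096 = $67M.

VistaNet pays $67M.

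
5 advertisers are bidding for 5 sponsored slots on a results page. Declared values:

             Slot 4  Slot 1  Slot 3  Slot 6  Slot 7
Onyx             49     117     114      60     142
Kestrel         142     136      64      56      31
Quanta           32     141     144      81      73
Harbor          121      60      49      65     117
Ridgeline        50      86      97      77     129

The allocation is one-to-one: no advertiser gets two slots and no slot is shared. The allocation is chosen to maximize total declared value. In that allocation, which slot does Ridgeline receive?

Ridgeline receives Slot 6.

This is the linear assignment problem.
Optimal: Onyx→Slot 7 ($142), Kestrel→Slot 1 ($136), Quanta→Slot 3 ($144), Harbor→Slot 4 ($121), Ridgeline→Slot 6 ($77) — total 142+136+144+121+77 = $620.
Row-greedy (each advertiser in turn takes its best remaining slot) gives $579, worse by 41.
Ridgeline's own top slot is Slot 7 ($129), but forcing Ridgeline→Slot 7 and reassigning the rest optimally gives only $597 — worse by 23.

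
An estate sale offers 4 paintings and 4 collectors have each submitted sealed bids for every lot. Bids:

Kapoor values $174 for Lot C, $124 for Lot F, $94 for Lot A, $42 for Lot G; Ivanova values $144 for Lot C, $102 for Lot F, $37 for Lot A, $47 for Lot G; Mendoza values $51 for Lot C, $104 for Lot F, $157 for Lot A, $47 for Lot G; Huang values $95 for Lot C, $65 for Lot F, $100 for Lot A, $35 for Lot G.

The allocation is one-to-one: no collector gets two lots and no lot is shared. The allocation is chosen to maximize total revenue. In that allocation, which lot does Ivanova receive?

Ivanova receives Lot F.

Optimal: Kapoor→Lot C ($174), Ivanova→Lot F ($102), Mendoza→Lot A ($157), Huang→Lot G ($35) — total 174+102+157+35 = $468.
Column-greedy (each lot in turn goes to its best remaining collector) gives $425, worse by 43.
Checked against all permutations: $468 is optimal.
Ivanova's own top lot is Lot C ($144), but forcing Ivanova→Lot C and reassigning the rest optimally gives only $460 — worse by 8.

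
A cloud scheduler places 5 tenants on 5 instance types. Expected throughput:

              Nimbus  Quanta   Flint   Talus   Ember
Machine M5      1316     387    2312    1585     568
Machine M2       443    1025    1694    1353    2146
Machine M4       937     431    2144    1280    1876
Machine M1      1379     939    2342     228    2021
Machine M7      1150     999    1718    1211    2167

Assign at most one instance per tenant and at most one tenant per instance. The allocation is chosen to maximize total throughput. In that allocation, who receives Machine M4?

Optimal: Nimbus→Machine M1 (1379 ops/s), Quanta→Machine M2 (1025 ops/s), Flint→Machine M4 (2144 ops/s), Talus→Machine M5 (1585 ops/s), Ember→Machine M7 (2167 ops/s) — total 1379+1025+2144+1585+2167 = 8300 ops/s.
Next-best assignment: Nimbus→Machine M1, Quanta→Machine M7, Flint→Machine M4, Talus→Machine M5, Ember→Machine M2 = 8253 ops/s.
Flint's own top instance is Machine M1 (2342 ops/s), but forcing Flint→Machine M1 and reassigning the rest optimally gives only 8130 ops/s — worse by 170.

Flint receives Machine M4.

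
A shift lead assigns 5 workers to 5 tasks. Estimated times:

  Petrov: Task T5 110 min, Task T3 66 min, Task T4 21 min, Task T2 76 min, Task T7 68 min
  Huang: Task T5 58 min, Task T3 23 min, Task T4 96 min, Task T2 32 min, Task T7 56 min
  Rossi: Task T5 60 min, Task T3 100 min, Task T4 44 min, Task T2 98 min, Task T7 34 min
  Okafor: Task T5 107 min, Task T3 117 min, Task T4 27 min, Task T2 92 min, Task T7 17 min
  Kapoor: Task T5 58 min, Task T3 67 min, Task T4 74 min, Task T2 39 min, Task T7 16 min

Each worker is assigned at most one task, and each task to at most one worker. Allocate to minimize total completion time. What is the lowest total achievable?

Minimum total: 160 min

This is the linear assignment problem.
Optimal: Petrov→Task T4 (21 min), Huang→Task T3 (23 min), Rossi→Task T5 (60 min), Okafor→Task T7 (17 min), Kapoor→Task T2 (39 min) — total 21+23+60+17+39 = 160 min.
Row-greedy (each worker in turn takes its cheapest remaining task) gives 228 min, worse by 68.
Next-best assignment: Petrov→Task T4, Huang→Task T2, Rossi→Task T5, Okafor→Task T7, Kapoor→Task T3 = 197 min.
Every other assignment is strictly worse.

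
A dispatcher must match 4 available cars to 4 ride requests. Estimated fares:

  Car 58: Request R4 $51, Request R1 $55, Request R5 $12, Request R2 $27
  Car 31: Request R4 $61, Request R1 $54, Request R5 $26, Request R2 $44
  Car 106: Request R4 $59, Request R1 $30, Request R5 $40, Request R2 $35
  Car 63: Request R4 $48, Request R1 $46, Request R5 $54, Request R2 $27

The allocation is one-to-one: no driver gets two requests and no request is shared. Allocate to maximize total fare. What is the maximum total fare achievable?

Max total: $212

Optimal: Car 58→Request R1 ($55), Car 31→Request R2 ($44), Car 106→Request R4 ($59), Car 63→Request R5 ($54) — total 55+44+59+54 = $212.
Column-greedy (each request in turn goes to its best remaining driver) gives $205, worse by 7.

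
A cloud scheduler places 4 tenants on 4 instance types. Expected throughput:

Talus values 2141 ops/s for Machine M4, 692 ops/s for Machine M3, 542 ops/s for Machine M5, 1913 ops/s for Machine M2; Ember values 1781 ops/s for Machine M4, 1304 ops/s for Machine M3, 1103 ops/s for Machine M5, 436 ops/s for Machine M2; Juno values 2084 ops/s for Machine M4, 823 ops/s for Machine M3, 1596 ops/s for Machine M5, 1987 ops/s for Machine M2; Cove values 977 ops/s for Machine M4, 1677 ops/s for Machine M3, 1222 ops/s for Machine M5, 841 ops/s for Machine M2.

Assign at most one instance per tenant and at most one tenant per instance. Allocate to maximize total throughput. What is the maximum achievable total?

Max total: 6967 ops/s

Optimal: Talus→Machine M2 (1913 ops/s), Ember→Machine M4 (1781 ops/s), Juno→Machine M5 (1596 ops/s), Cove→Machine M3 (1677 ops/s) — total 1913+1781+1596+1677 = 6967 ops/s.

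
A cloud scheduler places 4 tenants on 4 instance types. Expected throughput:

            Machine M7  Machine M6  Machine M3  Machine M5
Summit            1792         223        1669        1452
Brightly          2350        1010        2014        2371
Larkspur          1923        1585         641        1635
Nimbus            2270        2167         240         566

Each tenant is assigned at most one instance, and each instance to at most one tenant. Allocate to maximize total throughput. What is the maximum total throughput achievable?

Optimal: Summit→Machine M3 (1669 ops/s), Brightly→Machine M5 (2371 ops/s), Larkspur→Machine M7 (1923 ops/s), Nimbus→Machine M6 (2167 ops/s) — total 1669+2371+1923+2167 = 8130 ops/s.
Row-greedy (each tenant in turn takes its best remaining instance) gives 5988 ops/s, worse by 2142.

Max total: 8130 ops/s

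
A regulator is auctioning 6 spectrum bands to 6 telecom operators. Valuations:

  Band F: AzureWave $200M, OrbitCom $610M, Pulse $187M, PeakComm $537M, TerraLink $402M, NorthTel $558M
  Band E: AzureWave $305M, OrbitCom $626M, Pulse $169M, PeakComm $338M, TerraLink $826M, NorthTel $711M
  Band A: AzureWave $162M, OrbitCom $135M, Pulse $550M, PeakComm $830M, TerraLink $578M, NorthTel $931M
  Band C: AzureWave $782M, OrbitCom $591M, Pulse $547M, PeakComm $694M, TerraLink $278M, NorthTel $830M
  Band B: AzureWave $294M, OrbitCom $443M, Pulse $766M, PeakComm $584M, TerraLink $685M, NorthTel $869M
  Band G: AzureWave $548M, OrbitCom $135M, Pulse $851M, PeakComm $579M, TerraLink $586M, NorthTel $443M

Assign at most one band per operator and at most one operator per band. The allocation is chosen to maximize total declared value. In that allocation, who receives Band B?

This is a one-to-one assignment (maximum-weight bipartite matching).
Optimal: AzureWave→Band C ($782M), OrbitCom→Band F ($610M), Pulse→Band G ($851M), PeakComm→Band A ($830M), TerraLink→Band E ($826M), NorthTel→Band B ($869M) — total 782+610+851+830+826+869 = $4768M.
Every other assignment is strictly worse.
NorthTel's own top band is Band A ($931M), but forcing NorthTel→Band A and reassigning the rest optimally gives only $4584M — worse by 184.

NorthTel receives Band B.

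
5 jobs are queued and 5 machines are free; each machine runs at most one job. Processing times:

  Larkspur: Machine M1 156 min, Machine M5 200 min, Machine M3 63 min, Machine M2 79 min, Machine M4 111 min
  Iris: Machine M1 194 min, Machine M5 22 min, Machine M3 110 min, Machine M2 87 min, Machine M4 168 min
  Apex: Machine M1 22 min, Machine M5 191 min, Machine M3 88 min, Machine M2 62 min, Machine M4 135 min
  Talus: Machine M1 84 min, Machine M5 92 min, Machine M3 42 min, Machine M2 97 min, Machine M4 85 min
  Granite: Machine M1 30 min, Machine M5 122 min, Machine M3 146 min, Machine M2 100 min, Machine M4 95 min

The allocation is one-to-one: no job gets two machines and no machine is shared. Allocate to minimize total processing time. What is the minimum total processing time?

Minimum total: 260 min

Optimal: Larkspur→Machine M2 (79 min), Iris→Machine M5 (22 min), Apex→Machine M1 (22 min), Talus→Machine M3 (42 min), Granite→Machine M4 (95 min) — total 79+22+22+42+95 = 260 min.
Next-best assignment: Larkspur→Machine M3, Iris→Machine M5, Apex→Machine M2, Talus→Machine M4, Granite→Machine M1 = 262 min.
No other one-to-one assignment undercuts 260 min.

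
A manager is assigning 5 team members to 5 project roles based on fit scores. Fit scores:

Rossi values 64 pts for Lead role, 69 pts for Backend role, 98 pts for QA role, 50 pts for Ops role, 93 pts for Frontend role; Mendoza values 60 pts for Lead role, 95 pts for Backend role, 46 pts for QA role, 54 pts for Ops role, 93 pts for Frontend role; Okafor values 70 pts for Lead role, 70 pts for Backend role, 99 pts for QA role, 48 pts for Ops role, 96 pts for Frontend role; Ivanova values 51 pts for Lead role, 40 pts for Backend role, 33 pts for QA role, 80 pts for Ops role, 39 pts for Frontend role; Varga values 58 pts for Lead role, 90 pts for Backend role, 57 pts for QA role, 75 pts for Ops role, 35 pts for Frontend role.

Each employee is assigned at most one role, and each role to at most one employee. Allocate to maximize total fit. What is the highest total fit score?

This is a one-to-one assignment (maximum-weight bipartite matching).
Optimal: Rossi→QA role (98 pts), Mendoza→Frontend role (93 pts), Okafor→Lead role (70 pts), Ivanova→Ops role (80 pts), Varga→Backend role (90 pts) — total 98+93+70+80+90 = 431 pts.
Row-greedy (each employee in turn takes its best remaining role) gives 427 pts, worse by 4.
Swapping Varga↔Ivanova (Varga→Ops role 75 pts, Ivanova→Backend role 40 pts) loses 55.

Max total: 431 pts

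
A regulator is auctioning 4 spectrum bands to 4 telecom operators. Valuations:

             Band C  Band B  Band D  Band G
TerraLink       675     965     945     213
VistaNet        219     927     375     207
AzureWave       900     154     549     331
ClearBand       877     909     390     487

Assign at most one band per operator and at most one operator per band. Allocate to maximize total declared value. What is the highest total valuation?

Treat this as an assignment problem: match each operator to one band.
Optimal: TerraLink→Band D ($945M), VistaNet→Band B ($927M), AzureWave→Band C ($900M), ClearBand→Band G ($487M) — total 945+927+900+487 = $3259M.
Max-entry greedy (repeatedly take the single best remaining cell) gives $2727M, worse by 532.
Swapping AzureWave↔ClearBand (AzureWave→Band G $331M, ClearBand→Band C $877M) loses 179.
No other one-to-one assignment exceeds $3259M.

Maximum total: $3259M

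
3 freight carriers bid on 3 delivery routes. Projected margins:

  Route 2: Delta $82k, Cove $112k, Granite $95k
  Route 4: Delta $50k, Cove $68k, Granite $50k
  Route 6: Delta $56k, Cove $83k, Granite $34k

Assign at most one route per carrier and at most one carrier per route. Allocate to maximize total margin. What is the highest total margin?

Optimal: Delta→Route 4 ($50k), Cove→Route 6 ($83k), Granite→Route 2 ($95k) — total 50+83+95 = $228k.
Row-greedy (each carrier in turn takes its best remaining route) gives $215k, worse by 13.
Next-best assignment: Delta→Route 6, Cove→Route 4, Granite→Route 2 = $219k.
No other one-to-one assignment exceeds $228k.

Maximum total: $228k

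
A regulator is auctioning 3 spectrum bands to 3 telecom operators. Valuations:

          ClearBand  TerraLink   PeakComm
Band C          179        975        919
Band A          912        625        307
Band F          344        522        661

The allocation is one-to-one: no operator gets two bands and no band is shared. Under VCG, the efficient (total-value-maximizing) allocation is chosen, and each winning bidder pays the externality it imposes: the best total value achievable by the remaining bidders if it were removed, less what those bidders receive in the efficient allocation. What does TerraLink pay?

Efficient allocation: ClearBand→Band A ($912M), TerraLink→Band C ($975M), PeakComm→Band F ($661M); total welfare W = $2548M.
TerraLink receives Band C at value $975M, so the others get W − 975 = $1573M.
Without TerraLink: best allocation of the remaining 2 bidders over all 3 bands is ClearBand→Band A ($912M), PeakComm→Band C ($919M), total $1831M.
VCG payment = (others' best without TerraLink) − (others' welfare with TerraLink) = 1831 − 1573 = $258M.

TerraLink pays $258M.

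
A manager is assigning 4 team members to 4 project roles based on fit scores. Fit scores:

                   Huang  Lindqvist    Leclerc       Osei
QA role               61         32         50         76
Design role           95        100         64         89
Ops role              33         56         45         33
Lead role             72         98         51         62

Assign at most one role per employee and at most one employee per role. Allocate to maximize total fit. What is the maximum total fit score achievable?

Optimal: Huang→Design role (95 pts), Lindqvist→Lead role (98 pts), Leclerc→Ops role (45 pts), Osei→QA role (76 pts) — total 95+98+45+76 = 314 pts.
Row-greedy (each employee in turn takes its best remaining role) gives 276 pts, worse by 38.
Next-best assignment: Huang→QA role, Lindqvist→Lead role, Leclerc→Ops role, Osei→Design role = 293 pts.

Max total: 314 pts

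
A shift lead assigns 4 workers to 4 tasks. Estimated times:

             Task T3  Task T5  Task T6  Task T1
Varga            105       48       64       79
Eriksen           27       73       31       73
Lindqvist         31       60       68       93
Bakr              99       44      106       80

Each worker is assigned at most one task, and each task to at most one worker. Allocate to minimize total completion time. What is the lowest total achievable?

Minimum total: 185 min

Optimal: Varga→Task T1 (79 min), Eriksen→Task T6 (31 min), Lindqvist→Task T3 (31 min), Bakr→Task T5 (44 min) — total 79+31+31+44 = 185 min.
Row-greedy (each worker in turn takes its cheapest remaining task) gives 223 min, worse by 38.
Next-best assignment: Varga→Task T5, Eriksen→Task T6, Lindqvist→Task T3, Bakr→Task T1 = 190 min.
No other one-to-one assignment undercuts 185 min.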